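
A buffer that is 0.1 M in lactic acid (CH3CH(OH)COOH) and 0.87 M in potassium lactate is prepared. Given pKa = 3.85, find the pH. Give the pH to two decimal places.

Henderson–Hasselbalch: pH = pKa + log([CH3CH(OH)COO-]/[CH3CH(OH)COOH]) = 3.85 + log(0.87/0.1)
pH = 3.85 + (+0.940) = 4.79

pH = 4.79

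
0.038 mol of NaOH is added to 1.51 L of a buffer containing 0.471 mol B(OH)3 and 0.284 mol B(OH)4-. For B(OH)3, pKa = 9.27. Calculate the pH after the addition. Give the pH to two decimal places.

pH = 9.14

After neutralization: n(B(OH)3) = 0.433 mol, n(B(OH)4-) = 0.322 mol.
pH = pKa + log(n_B(OH)4-/n_B(OH)3) = 9.27 + log(0.322/0.433) = 9.27 + (-0.129)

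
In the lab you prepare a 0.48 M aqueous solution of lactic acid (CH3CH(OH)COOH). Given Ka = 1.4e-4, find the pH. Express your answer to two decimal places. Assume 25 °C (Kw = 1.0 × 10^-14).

pH = 2.09

CH3CH(OH)COOH ⇌ CH3CH(OH)COO- + H+
From the ICE table, Ka = [H+]²/(0.48 − [H+]) = 1.4 × 10^-4.
Neglecting [H+] in the denominator: [H+] = √(1.4 × 10^-4 × 0.48) = 8.20 × 10^-3 M
([H+]/C₀ = 1.7% < 5%, so the approximation holds.)
pH = −log(8.20 × 10^-3) = 2.09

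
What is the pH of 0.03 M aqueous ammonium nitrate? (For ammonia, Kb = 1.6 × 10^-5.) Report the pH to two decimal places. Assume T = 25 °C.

pH = 5.36

NH4+ is the conjugate acid of the weak base NH3.
Ka = Kw/Kb = 1.0×10^-14 / 1.6 × 10^-5 = 6.25 × 10^-10
From the ICE table, Ka = x²/(0.03 − x) = 6.25 × 10^-10.
Neglecting x in the denominator: x = √(6.25 × 10^-10 × 0.03) = 4.33 × 10^-6 M
pH = −log[H+] = −log(4.33 × 10^-6) = 5.36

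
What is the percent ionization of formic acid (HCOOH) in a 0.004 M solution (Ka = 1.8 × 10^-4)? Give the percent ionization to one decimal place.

19.1%

HCOOH ⇌ HCOO- + H+; let x = [H+] at equilibrium.
Ka = x²/(C₀ − x); solving the quadratic gives x = 7.63 × 10^-4 M.
% ionization = x/C₀ × 100% = 7.63 × 10^-4/0.004 × 100% = 19.1%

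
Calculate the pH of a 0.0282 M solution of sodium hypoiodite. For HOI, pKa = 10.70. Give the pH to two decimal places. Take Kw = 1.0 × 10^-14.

pH = 11.55

OI- is the conjugate base of the weak acid HOI.
Ka = 10^(−10.70) = 2.00 × 10^-11
Kb = Kw/Ka = 1.0×10^-14 / 2.00 × 10^-11 = 5.00 × 10^-4
From the ICE table, Kb = [OH-]²/(0.0282 − [OH-]) = 5.00 × 10^-4.
[OH-] is not negligible relative to C₀; solve [OH-]² + 0.0005·[OH-] − 1.41e-05 = 0.
[OH-] = (−Kb + √(Kb² + 4·Kb·C₀))/2 = 3.51 × 10^-3 M
pOH = 2.45, so pH = 14.00 − pOH = 11.55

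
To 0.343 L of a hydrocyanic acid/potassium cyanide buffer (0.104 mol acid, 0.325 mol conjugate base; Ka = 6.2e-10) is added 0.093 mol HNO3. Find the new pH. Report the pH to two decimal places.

pH = 9.28

After neutralization: n(HCN) = 0.197 mol, n(CN-) = 0.232 mol.
pKa = −log(6.2 × 10^-10) = 9.208
pH = pKa + log(n_CN-/n_HCN) = 9.208 + log(0.232/0.197) = 9.208 + (+0.071)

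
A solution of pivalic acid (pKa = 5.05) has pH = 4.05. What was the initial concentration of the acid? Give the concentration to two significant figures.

C₀ = 9.8 × 10^-4 M

[H+] = 10^(-4.05) = 8.91 × 10^-5 M = x
Ka = 10^(−5.05) = 8.91 × 10^-6
Ka = x²/(C₀ − x) ⇒ C₀ = x + x²/Ka
C₀ = 8.91 × 10^-5 + (8.91 × 10^-5)²/(8.91 × 10^-6) = 9.80 × 10^-4 M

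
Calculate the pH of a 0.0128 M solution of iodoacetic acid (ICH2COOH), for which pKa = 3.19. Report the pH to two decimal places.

ICH2COOH ⇌ ICH2COO- + H+
Ka = 10^(−3.19) = 6.46 × 10^-4
Ka = x²/(0.0128 − x) = 6.46 × 10^-4
Here C₀/Ka ≈ 19.8, so the small-x approximation fails. Use the quadratic:
x = (−Ka + √(Ka² + 4·Ka·C₀))/2 = 2.57 × 10^-3 M
pH = −log[H+] = −log(2.57 × 10^-3) = 2.59

pH = 2.59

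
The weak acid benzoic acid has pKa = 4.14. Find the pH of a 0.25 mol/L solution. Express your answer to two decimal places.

C6H5COOH ⇌ C6H5COO- + H+
Ka = 10^(−4.14) = 7.24 × 10^-5
From the ICE table, Ka = x²/(0.25 − x) = 7.24 × 10^-5.
Assume x ≪ 0.25: x ≈ √(7.24 × 10^-5 × 0.25) = 4.25 × 10^-3 M
Check: 1.7% ionized — well under 5%, approximation valid.
pH = −log[H+] = −log(4.25 × 10^-3) = 2.37

pH = 2.37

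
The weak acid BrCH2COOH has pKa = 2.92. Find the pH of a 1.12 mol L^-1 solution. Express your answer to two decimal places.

BrCH2COOH ⇌ BrCH2COO- + H+
Ka = 10^(−2.92) = 1.20 × 10^-3
Ka = [H+]²/(1.12 − [H+]) = 1.20 × 10^-3
Since Ka ≪ C₀, [H+] ≈ √(Ka·C₀) = 3.67 × 10^-2 M.
Check: 3.3% ionized — well under 5%, approximation valid.
pH = −log[H+] = −log(3.67 × 10^-2) = 1.44

pH = 1.44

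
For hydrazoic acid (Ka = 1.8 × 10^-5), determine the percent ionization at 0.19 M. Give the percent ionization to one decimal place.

1.0%

HN3 ⇌ N3- + H+; let x = [H+] at equilibrium.
x ≈ √(Ka·C₀) = √(1.8 × 10^-5 × 0.19) = 1.85 × 10^-3 M
Fraction ionized = 1.85 × 10^-3 / 0.19 = 0.0097 → 1.0%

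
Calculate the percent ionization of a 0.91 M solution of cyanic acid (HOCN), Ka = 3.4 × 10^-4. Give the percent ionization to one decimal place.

1.9%

HOCN ⇌ OCN- + H+; let x = [H+] at equilibrium.
x ≈ √(Ka·C₀) = √(3.4 × 10^-4 × 0.91) = 1.76 × 10^-2 M
Fraction ionized = 1.76 × 10^-2 / 0.91 = 0.0193 → 1.9%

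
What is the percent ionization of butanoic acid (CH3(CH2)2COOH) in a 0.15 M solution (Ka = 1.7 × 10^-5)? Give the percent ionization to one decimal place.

1.1%

CH3(CH2)2COOH ⇌ CH3(CH2)2COO- + H+; let x = [H+] at equilibrium.
x ≈ √(Ka·C₀) = √(1.7 × 10^-5 × 0.15) = 1.60 × 10^-3 M
% ionization = x/C₀ × 100% = 1.60 × 10^-3/0.15 × 100% = 1.1%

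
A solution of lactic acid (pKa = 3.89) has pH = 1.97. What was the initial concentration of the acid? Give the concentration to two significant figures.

[H+] = 10^(-1.97) = 1.07 × 10^-2 M = x
Ka = 10^(−3.89) = 1.29 × 10^-4
Ka = x²/(C₀ − x) ⇒ C₀ = x + x²/Ka
C₀ = 1.07 × 10^-2 + (1.07 × 10^-2)²/(1.29 × 10^-4) = 8.98 × 10^-1 M

C₀ = 9.0 × 10^-1 M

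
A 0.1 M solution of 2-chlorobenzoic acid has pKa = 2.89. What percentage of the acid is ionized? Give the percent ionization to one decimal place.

10.7%

ClC6H4COOH ⇌ ClC6H4COO- + H+; let x = [H+] at equilibrium.
Ka = 10^(−2.89) = 1.29 × 10^-3
Solve x² + 0.00129x − 0.000129 = 0 → x = 1.07 × 10^-2 M
% ionization = x/C₀ × 100% = 1.07 × 10^-2/0.1 × 100% = 10.7%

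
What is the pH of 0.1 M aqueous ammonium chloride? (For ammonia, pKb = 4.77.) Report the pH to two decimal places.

pH = 5.12

NH4+ is the conjugate acid of the weak base NH3.
Kb = 10^(−4.77) = 1.70 × 10^-5
Ka = Kw/Kb = 1.0×10^-14 / 1.70 × 10^-5 = 5.88 × 10^-10
From the ICE table, Ka = [H+]²/(0.1 − [H+]) = 5.88 × 10^-10.
Neglecting [H+] in the denominator: [H+] = √(5.88 × 10^-10 × 0.1) = 7.67 × 10^-6 M
pH = −log(7.67 × 10^-6) = 5.12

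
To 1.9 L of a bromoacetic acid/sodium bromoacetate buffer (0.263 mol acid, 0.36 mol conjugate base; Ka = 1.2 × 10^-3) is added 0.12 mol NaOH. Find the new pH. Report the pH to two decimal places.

pH = 3.45

OH- converts BrCH2COOH to BrCH2COO-: BrCH2COOH → 0.143 mol, BrCH2COO- → 0.48 mol.
pKa = −log(1.2 × 10^-3) = 2.921
pH = pKa + log(n_BrCH2COO-/n_BrCH2COOH) = 2.921 + log(0.48/0.143) = 2.921 + (+0.526)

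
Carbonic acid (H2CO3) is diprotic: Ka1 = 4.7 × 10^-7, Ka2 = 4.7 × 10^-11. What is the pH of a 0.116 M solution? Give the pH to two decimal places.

Ka1 ≫ Ka2, so treat the first dissociation as the only significant source of H+.
Ka1 = x²/(0.116 − x) = 4.7 × 10^-7
x ≈ √(4.7 × 10^-7 × 0.116) = 2.33 × 10^-4 M
pH = −log(2.33 × 10^-4) = 3.63

pH = 3.63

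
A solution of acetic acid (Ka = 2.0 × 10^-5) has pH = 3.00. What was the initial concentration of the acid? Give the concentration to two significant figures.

C₀ = 5.1 × 10^-2 M

[H+] = 10^(-3.00) = 1.00 × 10^-3 M = x
Ka = x²/(C₀ − x) ⇒ C₀ = x + x²/Ka
C₀ = 1.00 × 10^-3 + (1.00 × 10^-3)²/(2.0 × 10^-5) = 5.10 × 10^-2 M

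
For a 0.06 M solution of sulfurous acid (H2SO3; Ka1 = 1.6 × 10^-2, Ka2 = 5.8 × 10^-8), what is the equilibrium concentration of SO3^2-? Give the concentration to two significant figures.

5.8 × 10^-8 M

First ionization gives [H+] ≈ [HSO3-] = 2.40 × 10^-2 M.
Second step: Ka2 = [H+][SO3^2-]/[HSO3-] ≈ [SO3^2-] (since [H+] ≈ [HSO3-]).
So [SO3^2-] ≈ Ka2.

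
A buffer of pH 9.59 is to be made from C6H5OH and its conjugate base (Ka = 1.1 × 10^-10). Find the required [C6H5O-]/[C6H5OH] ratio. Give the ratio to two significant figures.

ratio = 0.43

pKa = -log(1.1 × 10^-10) = 9.959
pH = pKa + log(r) ⇒ log(r) = 9.59 − 9.959 = -0.369
r = [C6H5O-]/[C6H5OH] = 10^(-0.369) = 0.428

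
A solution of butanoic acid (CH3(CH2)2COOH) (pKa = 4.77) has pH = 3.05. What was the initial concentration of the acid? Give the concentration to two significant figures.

[H+] = 10^(-3.05) = 8.91 × 10^-4 M = x
Ka = 10^(−4.77) = 1.70 × 10^-5
Ka = x²/(C₀ − x) ⇒ C₀ = x + x²/Ka
C₀ = 8.91 × 10^-4 + (8.91 × 10^-4)²/(1.70 × 10^-5) = 4.76 × 10^-2 M

C₀ = 4.8 × 10^-2 M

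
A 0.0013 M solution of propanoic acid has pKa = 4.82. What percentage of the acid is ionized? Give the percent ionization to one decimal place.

10.2%

CH3CH2COOH ⇌ CH3CH2COO- + H+; let x = [H+] at equilibrium.
Ka = 10^(−4.82) = 1.51 × 10^-5
Solve x² + 1.51e-05x − 1.96e-08 = 0 → x = 1.33 × 10^-4 M
Fraction ionized = 1.33 × 10^-4 / 0.0013 = 0.1023 → 10.2%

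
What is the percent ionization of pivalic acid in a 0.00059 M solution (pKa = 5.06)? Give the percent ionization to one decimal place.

11.4%

(CH3)3CCOOH ⇌ (CH3)3CCOO- + H+; let x = [H+] at equilibrium.
Ka = 10^(−5.06) = 8.71 × 10^-6
Ka = x²/(C₀ − x); solving the quadratic gives x = 6.75 × 10^-5 M.
Fraction ionized = 6.75 × 10^-5 / 0.00059 = 0.1144 → 11.4%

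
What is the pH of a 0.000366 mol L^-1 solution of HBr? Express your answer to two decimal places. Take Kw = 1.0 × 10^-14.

pH = 3.44

HBr is a strong acid and dissociates completely, so [H+] = 0.000366 M.
pH = -log(0.000366) = 3.44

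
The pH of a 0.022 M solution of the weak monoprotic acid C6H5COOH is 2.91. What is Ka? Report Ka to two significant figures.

Ka = 7.3 × 10^-5

[H+] = 10^(-2.91) = 1.23 × 10^-3 M
At equilibrium [HA] = 0.022 − 1.23 × 10^-3 = 2.08 × 10^-2 M
Ka = [H+][A-]/[HA] = (1.23 × 10^-3)² / 2.08 × 10^-2 = 7.3 × 10^-5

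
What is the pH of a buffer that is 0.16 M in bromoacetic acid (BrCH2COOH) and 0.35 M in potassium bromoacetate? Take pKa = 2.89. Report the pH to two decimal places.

pH = 3.23

pH = pKa + log([A⁻]/[HA]) = 2.89 + log(0.35/0.16)
pH = 2.89 + (+0.340) = 3.23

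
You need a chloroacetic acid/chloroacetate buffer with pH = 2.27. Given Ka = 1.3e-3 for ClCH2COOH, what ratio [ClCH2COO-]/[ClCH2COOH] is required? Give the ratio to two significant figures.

pKa = -log(1.3 × 10^-3) = 2.886
pH = pKa + log(r) ⇒ log(r) = 2.27 − 2.886 = -0.616
r = [ClCH2COO-]/[ClCH2COOH] = 10^(-0.616) = 0.242

ratio = 0.24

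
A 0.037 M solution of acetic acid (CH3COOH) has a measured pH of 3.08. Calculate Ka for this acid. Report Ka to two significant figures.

Ka = 1.9 × 10^-5

[H+] = 10^(-3.08) = 8.32 × 10^-4 M
At equilibrium [HA] = 0.037 − 8.32 × 10^-4 = 3.62 × 10^-2 M
Ka = [H+][A-]/[HA] = (8.32 × 10^-4)² / 3.62 × 10^-2 = 1.9 × 10^-5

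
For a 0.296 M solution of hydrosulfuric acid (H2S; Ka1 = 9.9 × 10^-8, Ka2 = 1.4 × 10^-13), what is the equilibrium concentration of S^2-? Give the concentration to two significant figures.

1.4 × 10^-13 M

First ionization gives [H+] ≈ [HS-] = 1.71 × 10^-4 M.
Second step: Ka2 = [H+][S^2-]/[HS-] ≈ [S^2-] (since [H+] ≈ [HS-]).
So [S^2-] ≈ Ka2.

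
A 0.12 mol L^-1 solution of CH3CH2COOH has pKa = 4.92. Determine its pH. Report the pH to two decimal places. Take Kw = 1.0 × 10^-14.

CH3CH2COOH ⇌ CH3CH2COO- + H+
Ka = 10^(−4.92) = 1.20 × 10^-5
Ka = x²/(0.12 − x) = 1.20 × 10^-5
Since Ka ≪ C₀, x ≈ √(Ka·C₀) = 1.20 × 10^-3 M.
pH = −log[H+] = −log(1.20 × 10^-3) = 2.92

pH = 2.92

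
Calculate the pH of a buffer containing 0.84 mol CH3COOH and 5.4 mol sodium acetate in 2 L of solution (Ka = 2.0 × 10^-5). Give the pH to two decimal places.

pH = 5.51

pKa = −log(2.0 × 10^-5) = 4.699
pH = pKa + log([A⁻]/[HA]) = 4.699 + log(5.4/0.84)
pH = 4.699 + (+0.808) = 5.51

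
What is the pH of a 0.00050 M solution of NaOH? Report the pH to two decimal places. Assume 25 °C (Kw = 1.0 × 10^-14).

NaOH is a strong base; [OH-] = 0.0005 M.
pOH = -log(0.0005) = 3.30
pH = 14.00 - 3.30 = 10.70

pH = 10.70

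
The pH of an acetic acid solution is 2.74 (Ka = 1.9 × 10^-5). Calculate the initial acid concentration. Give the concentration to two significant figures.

[H+] = 10^(-2.74) = 1.82 × 10^-3 M = x
Ka = x²/(C₀ − x) ⇒ C₀ = x + x²/Ka
C₀ = 1.82 × 10^-3 + (1.82 × 10^-3)²/(1.9 × 10^-5) = 1.76 × 10^-1 M

C₀ = 1.8 × 10^-1 M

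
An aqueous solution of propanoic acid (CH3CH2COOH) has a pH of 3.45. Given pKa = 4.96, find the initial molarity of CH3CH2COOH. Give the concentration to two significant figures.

[H+] = 10^(-3.45) = 3.55 × 10^-4 M = x
Ka = 10^(−4.96) = 1.10 × 10^-5
Ka = x²/(C₀ − x) ⇒ C₀ = x + x²/Ka
C₀ = 3.55 × 10^-4 + (3.55 × 10^-4)²/(1.10 × 10^-5) = 1.18 × 10^-2 M

C₀ = 1.2 × 10^-2 M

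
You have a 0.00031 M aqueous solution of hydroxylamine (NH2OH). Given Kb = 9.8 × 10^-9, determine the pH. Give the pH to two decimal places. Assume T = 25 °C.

NH2OH + H2O ⇌ NH3OH+ + OH-
Kb = [OH-]²/(0.00031 − [OH-]) = 9.8 × 10^-9
Since Kb ≪ C₀, [OH-] ≈ √(Kb·C₀) = 1.74 × 10^-6 M.
pOH = −log(1.74 × 10^-6) = 5.76; pH = 14.00 − 5.76 = 8.24

pH = 8.24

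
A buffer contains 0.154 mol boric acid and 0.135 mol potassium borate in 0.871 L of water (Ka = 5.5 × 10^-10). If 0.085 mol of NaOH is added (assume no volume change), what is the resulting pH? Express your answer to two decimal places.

pH = 9.76

After neutralization: n(B(OH)3) = 0.069 mol, n(B(OH)4-) = 0.22 mol.
pKa = −log(5.5 × 10^-10) = 9.260
pH = pKa + log([A⁻]/[HA]) = 9.260 + log(0.22/0.069) = 9.260 +0.504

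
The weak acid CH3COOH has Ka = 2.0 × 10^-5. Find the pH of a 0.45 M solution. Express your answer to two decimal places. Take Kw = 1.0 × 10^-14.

CH3COOH ⇌ CH3COO- + H+
From the ICE table, Ka = x²/(0.45 − x) = 2.0 × 10^-5.
Since Ka ≪ C₀, x ≈ √(Ka·C₀) = 3.00 × 10^-3 M.
(x/C₀ = 0.67% < 5%, so the approximation holds.)
pH = −log[H+] = −log(3.00 × 10^-3) = 2.52

pH = 2.52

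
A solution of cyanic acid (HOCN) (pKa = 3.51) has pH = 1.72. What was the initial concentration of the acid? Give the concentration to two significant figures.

C₀ = 1.2 M

[H+] = 10^(-1.72) = 1.91 × 10^-2 M = x
Ka = 10^(−3.51) = 3.09 × 10^-4
Ka = x²/(C₀ − x) ⇒ C₀ = x + x²/Ka
C₀ = 1.91 × 10^-2 + (1.91 × 10^-2)²/(3.09 × 10^-4) = 1.20 M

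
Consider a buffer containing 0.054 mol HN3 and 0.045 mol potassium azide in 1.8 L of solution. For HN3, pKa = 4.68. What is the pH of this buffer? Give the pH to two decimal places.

pH = 4.60

pH = pKa + log([A⁻]/[HA]) = 4.68 + log(0.045/0.054)
pH = 4.68 + (-0.079) = 4.60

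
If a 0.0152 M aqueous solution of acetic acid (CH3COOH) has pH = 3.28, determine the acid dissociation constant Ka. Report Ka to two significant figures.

[H+] = 10^(-3.28) = 5.25 × 10^-4 M
At equilibrium [HA] = 0.0152 − 5.25 × 10^-4 = 1.47 × 10^-2 M
Ka = [H+][A-]/[HA] = (5.25 × 10^-4)² / 1.47 × 10^-2 = 1.9 × 10^-5

Ka = 1.9 × 10^-5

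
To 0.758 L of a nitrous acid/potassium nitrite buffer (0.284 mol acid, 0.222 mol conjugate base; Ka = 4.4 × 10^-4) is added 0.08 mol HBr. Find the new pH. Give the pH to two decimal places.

pH = 2.95

Added H+ converts NO2- to HNO2: HNO2 → 0.364 mol, NO2- → 0.142 mol.
pKa = −log(4.4 × 10^-4) = 3.357
pH = pKa + log(n_NO2-/n_HNO2) = 3.357 + log(0.142/0.364) = 3.357 + (-0.409)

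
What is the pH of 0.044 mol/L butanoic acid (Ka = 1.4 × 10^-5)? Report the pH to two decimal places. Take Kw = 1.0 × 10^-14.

CH3(CH2)2COOH ⇌ CH3(CH2)2COO- + H+
From the ICE table, Ka = x²/(0.044 − x) = 1.4 × 10^-5.
Neglecting x in the denominator: x = √(1.4 × 10^-5 × 0.044) = 7.85 × 10^-4 M
pH = −log(7.85 × 10^-4) = 3.11

pH = 3.11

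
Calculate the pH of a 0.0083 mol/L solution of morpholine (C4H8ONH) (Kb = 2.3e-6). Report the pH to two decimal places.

C4H8ONH + H2O ⇌ C4H8ONH2+ + OH-
From the ICE table, Kb = x²/(0.0083 − x) = 2.3 × 10^-6.
Since Kb ≪ C₀, x ≈ √(Kb·C₀) = 1.38 × 10^-4 M.
(x/C₀ = 1.7% < 5%, so the approximation holds.)
pOH = 3.86, so pH = 14.00 − pOH = 10.14

pH = 10.14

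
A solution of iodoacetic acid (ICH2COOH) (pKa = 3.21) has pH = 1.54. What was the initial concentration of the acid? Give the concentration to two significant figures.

[H+] = 10^(-1.54) = 2.88 × 10^-2 M = x
Ka = 10^(−3.21) = 6.17 × 10^-4
Ka = x²/(C₀ − x) ⇒ C₀ = x + x²/Ka
C₀ = 2.88 × 10^-2 + (2.88 × 10^-2)²/(6.17 × 10^-4) = 1.37 M

C₀ = 1.4 M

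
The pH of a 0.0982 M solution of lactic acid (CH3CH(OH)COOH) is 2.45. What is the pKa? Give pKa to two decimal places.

[H+] = 10^(-2.45) = 3.55 × 10^-3 M
At equilibrium [HA] = 0.0982 − 3.55 × 10^-3 = 9.46 × 10^-2 M
Ka = [H+][A-]/[HA] = (3.55 × 10^-3)² / 9.46 × 10^-2 = 1.33 × 10^-4
pKa = -log(1.33 × 10^-4) = 3.88

pKa = 3.88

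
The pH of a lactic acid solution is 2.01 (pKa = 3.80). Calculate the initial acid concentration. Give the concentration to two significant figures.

C₀ = 6.1 × 10^-1 M

[H+] = 10^(-2.01) = 9.77 × 10^-3 M = x
Ka = 10^(−3.80) = 1.58 × 10^-4
Ka = x²/(C₀ − x) ⇒ C₀ = x + x²/Ka
C₀ = 9.77 × 10^-3 + (9.77 × 10^-3)²/(1.58 × 10^-4) = 6.14 × 10^-1 M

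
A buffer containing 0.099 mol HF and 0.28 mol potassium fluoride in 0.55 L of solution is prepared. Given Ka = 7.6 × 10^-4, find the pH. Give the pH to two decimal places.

pKa = −log(7.6 × 10^-4) = 3.119
Henderson–Hasselbalch: pH = pKa + log([F-]/[HF]) = 3.119 + log(0.28/0.099)
pH = 3.119 + (+0.452) = 3.57

pH = 3.57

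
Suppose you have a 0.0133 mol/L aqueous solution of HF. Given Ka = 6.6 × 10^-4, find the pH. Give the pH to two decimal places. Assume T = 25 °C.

HF ⇌ F- + H+
Ka = [H+]²/(0.0133 − [H+]) = 6.6 × 10^-4
The 5% rule fails; solving [H+]² + Ka·[H+] − Ka·C₀ = 0 exactly:
[H+] = (−Ka + √(Ka² + 4·Ka·C₀))/2 = 2.65 × 10^-3 M
pH = −log(2.65 × 10^-3) = 2.58

pH = 2.58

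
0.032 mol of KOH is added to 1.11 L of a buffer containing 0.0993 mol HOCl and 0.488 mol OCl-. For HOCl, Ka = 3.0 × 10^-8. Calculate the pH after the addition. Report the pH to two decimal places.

OH- converts HOCl to OCl-: HOCl → 0.0673 mol, OCl- → 0.52 mol.
pKa = −log(3.0 × 10^-8) = 7.523
Henderson–Hasselbalch with mole ratio 0.52/0.0673: pH = 7.523 + (+0.888)

pH = 8.41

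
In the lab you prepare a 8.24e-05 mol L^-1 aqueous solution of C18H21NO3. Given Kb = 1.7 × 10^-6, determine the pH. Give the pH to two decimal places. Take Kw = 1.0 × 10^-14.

pH = 9.04

C18H21NO3 + H2O ⇌ C18H22NO3+ + OH-
Kb = x²/(8.24e-05 − x) = 1.7 × 10^-6
Here C₀/Kb ≈ 48.5, so the small-x approximation fails. Use the quadratic:
x = [−1.7e-06 + √(1.7e-06² + 5.6e-10)]/2 = 1.10 × 10^-5 M
pOH = −log(1.10 × 10^-5) = 4.96; pH = 14.00 − 4.96 = 9.04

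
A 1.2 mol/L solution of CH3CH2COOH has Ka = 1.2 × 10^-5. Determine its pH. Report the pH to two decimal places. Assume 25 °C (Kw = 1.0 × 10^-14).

CH3CH2COOH ⇌ CH3CH2COO- + H+
Ka = [H+]²/(1.2 − [H+]) = 1.2 × 10^-5
Neglecting [H+] in the denominator: [H+] = √(1.2 × 10^-5 × 1.2) = 3.79 × 10^-3 M
pH = −log(3.79 × 10^-3) = 2.42

pH = 2.42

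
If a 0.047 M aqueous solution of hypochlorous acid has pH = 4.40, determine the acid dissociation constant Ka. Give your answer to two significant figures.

Ka = 3.4 × 10^-8

[H+] = 10^(-4.40) = 3.98 × 10^-5 M
At equilibrium [HA] = 0.047 − 3.98 × 10^-5 = 4.70 × 10^-2 M
Ka = [H+][A-]/[HA] = (3.98 × 10^-5)² / 4.70 × 10^-2 = 3.4 × 10^-8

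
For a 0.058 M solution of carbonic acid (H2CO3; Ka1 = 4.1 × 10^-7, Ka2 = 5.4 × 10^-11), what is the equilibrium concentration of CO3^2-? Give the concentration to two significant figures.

First ionization gives [H+] ≈ [HCO3-] = 1.54 × 10^-4 M.
Second step: Ka2 = [H+][CO3^2-]/[HCO3-] ≈ [CO3^2-] (since [H+] ≈ [HCO3-]).
So [CO3^2-] ≈ Ka2.

5.4 × 10^-11 M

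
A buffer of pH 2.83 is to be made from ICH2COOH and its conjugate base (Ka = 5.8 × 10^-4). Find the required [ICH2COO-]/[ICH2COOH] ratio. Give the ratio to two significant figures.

pKa = -log(5.8 × 10^-4) = 3.237
pH = pKa + log(r) ⇒ log(r) = 2.83 − 3.237 = -0.407
r = [ICH2COO-]/[ICH2COOH] = 10^(-0.407) = 0.392

ratio = 0.39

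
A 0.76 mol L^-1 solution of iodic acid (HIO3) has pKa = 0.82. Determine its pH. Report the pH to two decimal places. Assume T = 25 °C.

pH = 0.57

HIO3 ⇌ IO3- + H+
Ka = 10^(−0.82) = 1.51 × 10^-1
Ka = x²/(0.76 − x) = 1.51 × 10^-1
Here C₀/Ka ≈ 5.03, so the small-x approximation fails. Use the quadratic:
x = [−0.151 + √(0.151² + 0.459)]/2 = 2.72 × 10^-1 M
pH = −log[H+] = −log(2.72 × 10^-1) = 0.57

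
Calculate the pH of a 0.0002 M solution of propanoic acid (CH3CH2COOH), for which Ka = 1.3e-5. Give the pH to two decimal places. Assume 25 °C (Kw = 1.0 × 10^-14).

pH = 4.35

CH3CH2COOH ⇌ CH3CH2COO- + H+
Ka = [H+]²/(0.0002 − [H+]) = 1.3 × 10^-5
[H+] is not negligible relative to C₀; solve [H+]² + 1.3e-05·[H+] − 2.6e-09 = 0.
[H+] = [−1.3e-05 + √(1.3e-05² + 1.04e-08)]/2 = 4.49 × 10^-5 M
pH = −log[H+] = −log(4.49 × 10^-5) = 4.35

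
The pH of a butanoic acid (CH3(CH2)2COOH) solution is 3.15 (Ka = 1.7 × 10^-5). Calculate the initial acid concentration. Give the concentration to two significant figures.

[H+] = 10^(-3.15) = 7.08 × 10^-4 M = x
Ka = x²/(C₀ − x) ⇒ C₀ = x + x²/Ka
C₀ = 7.08 × 10^-4 + (7.08 × 10^-4)²/(1.7 × 10^-5) = 3.02 × 10^-2 M

C₀ = 3.0 × 10^-2 M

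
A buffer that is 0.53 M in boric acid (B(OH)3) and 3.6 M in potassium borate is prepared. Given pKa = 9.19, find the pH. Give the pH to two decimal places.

Henderson–Hasselbalch: pH = pKa + log([B(OH)4-]/[B(OH)3]) = 9.19 + log(3.6/0.53)
pH = 9.19 + (+0.832) = 10.02

pH = 10.02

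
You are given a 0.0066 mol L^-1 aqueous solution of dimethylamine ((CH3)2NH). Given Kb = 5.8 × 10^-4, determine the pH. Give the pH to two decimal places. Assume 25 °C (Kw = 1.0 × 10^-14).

pH = 11.23

(CH3)2NH + H2O ⇌ (CH3)2NH2+ + OH-
Kb = [OH-]²/(0.0066 − [OH-]) = 5.8 × 10^-4
The 5% rule fails; solving [OH-]² + Kb·[OH-] − Kb·C₀ = 0 exactly:
[OH-] = [−0.00058 + √(0.00058² + 1.53e-05)]/2 = 1.69 × 10^-3 M
pOH = 2.77, so pH = 14.00 − pOH = 11.23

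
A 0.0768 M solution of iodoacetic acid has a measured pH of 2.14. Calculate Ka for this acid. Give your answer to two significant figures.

[H+] = 10^(-2.14) = 7.24 × 10^-3 M
At equilibrium [HA] = 0.0768 − 7.24 × 10^-3 = 6.96 × 10^-2 M
Ka = [H+][A-]/[HA] = (7.24 × 10^-3)² / 6.96 × 10^-2 = 7.5 × 10^-4

Ka = 7.5 × 10^-4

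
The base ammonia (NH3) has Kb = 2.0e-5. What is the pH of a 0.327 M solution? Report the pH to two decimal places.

pH = 11.41

NH3 + H2O ⇌ NH4+ + OH-
Kb = x²/(0.327 − x) = 2.0 × 10^-5
Neglecting x in the denominator: x = √(2.0 × 10^-5 × 0.327) = 2.56 × 10^-3 M
Check: 0.78% ionized — well under 5%, approximation valid.
pOH = −log(2.56 × 10^-3) = 2.59; pH = 14.00 − 2.59 = 11.41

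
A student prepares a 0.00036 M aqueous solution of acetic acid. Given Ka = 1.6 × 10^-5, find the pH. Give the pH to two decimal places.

pH = 4.17

CH3COOH ⇌ CH3COO- + H+
From the ICE table, Ka = [H+]²/(0.00036 − [H+]) = 1.6 × 10^-5.
Here C₀/Ka ≈ 22.5, so the small-[H+] approximation fails. Use the quadratic:
[H+] = (−Ka + √(Ka² + 4·Ka·C₀))/2 = 6.83 × 10^-5 M
pH = −log[H+] = −log(6.83 × 10^-5) = 4.17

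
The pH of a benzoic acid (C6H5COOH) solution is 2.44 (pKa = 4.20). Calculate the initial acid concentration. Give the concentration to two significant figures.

[H+] = 10^(-2.44) = 3.63 × 10^-3 M = x
Ka = 10^(−4.20) = 6.31 × 10^-5
Ka = x²/(C₀ − x) ⇒ C₀ = x + x²/Ka
C₀ = 3.63 × 10^-3 + (3.63 × 10^-3)²/(6.31 × 10^-5) = 2.12 × 10^-1 M

C₀ = 2.1 × 10^-1 M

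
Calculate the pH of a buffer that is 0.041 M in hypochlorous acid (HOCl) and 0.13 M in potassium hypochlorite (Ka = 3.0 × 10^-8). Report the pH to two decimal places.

pKa = −log(3.0 × 10^-8) = 7.523
pH = pKa + log([A⁻]/[HA]) = 7.523 + log(0.13/0.041)
pH = 7.523 + (+0.501) = 8.02

pH = 8.02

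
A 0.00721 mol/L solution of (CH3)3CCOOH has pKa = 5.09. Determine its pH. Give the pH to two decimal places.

(CH3)3CCOOH ⇌ (CH3)3CCOO- + H+
Ka = 10^(−5.09) = 8.13 × 10^-6
Ka = [H+]²/(0.00721 − [H+]) = 8.13 × 10^-6
Since Ka ≪ C₀, [H+] ≈ √(Ka·C₀) = 2.42 × 10^-4 M.
Check: 3.4% ionized — well under 5%, approximation valid.
pH = −log(2.42 × 10^-4) = 3.62

pH = 3.62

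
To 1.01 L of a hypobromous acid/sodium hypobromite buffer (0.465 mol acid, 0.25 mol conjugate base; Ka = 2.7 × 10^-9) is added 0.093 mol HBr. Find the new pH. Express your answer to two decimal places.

pH = 8.02

After neutralization: n(HOBr) = 0.558 mol, n(OBr-) = 0.157 mol.
pKa = −log(2.7 × 10^-9) = 8.569
Henderson–Hasselbalch with mole ratio 0.157/0.558: pH = 8.569 + (-0.551)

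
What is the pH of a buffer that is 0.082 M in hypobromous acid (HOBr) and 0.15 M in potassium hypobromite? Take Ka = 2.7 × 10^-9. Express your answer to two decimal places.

pKa = −log(2.7 × 10^-9) = 8.569
Henderson–Hasselbalch: pH = pKa + log([OBr-]/[HOBr]) = 8.569 + log(0.15/0.082)
pH = 8.569 + (+0.262) = 8.83

pH = 8.83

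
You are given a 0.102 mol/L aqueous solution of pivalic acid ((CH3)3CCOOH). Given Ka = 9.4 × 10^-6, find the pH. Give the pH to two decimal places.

(CH3)3CCOOH ⇌ (CH3)3CCOO- + H+
Ka = [H+]²/(0.102 − [H+]) = 9.4 × 10^-6
Assume [H+] ≪ 0.102: [H+] ≈ √(9.4 × 10^-6 × 0.102) = 9.79 × 10^-4 M
([H+]/C₀ = 0.96% < 5%, so the approximation holds.)
pH = −log[H+] = −log(9.79 × 10^-4) = 3.01

pH = 3.01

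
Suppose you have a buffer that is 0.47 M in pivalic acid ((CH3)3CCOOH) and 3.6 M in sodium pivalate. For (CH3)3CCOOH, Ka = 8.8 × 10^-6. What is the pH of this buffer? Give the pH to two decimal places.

pH = 5.94

pKa = −log(8.8 × 10^-6) = 5.056
Using pH = pKa + log([base]/[acid]) with [base]/[acid] = 3.6/0.47:
pH = 5.056 + (+0.884) = 5.94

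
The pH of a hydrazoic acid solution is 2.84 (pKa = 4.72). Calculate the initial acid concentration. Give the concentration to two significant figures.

C₀ = 1.1 × 10^-1 M

[H+] = 10^(-2.84) = 1.45 × 10^-3 M = x
Ka = 10^(−4.72) = 1.91 × 10^-5
Ka = x²/(C₀ − x) ⇒ C₀ = x + x²/Ka
C₀ = 1.45 × 10^-3 + (1.45 × 10^-3)²/(1.91 × 10^-5) = 1.12 × 10^-1 M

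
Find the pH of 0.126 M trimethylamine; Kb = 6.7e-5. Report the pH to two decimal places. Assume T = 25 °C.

(CH3)3N + H2O ⇌ (CH3)3NH+ + OH-
Kb = [OH-]²/(0.126 − [OH-]) = 6.7 × 10^-5
Neglecting [OH-] in the denominator: [OH-] = √(6.7 × 10^-5 × 0.126) = 2.91 × 10^-3 M
Check: 2.3% ionized — well under 5%, approximation valid.
pOH = −log(2.91 × 10^-3) = 2.54; pH = 14.00 − 2.54 = 11.46

pH = 11.46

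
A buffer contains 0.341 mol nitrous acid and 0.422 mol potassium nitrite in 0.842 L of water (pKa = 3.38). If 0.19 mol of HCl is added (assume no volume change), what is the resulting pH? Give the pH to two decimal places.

pH = 3.02

After neutralization: n(HNO2) = 0.531 mol, n(NO2-) = 0.232 mol.
pH = pKa + log([A⁻]/[HA]) = 3.38 + log(0.232/0.531) = 3.38 -0.360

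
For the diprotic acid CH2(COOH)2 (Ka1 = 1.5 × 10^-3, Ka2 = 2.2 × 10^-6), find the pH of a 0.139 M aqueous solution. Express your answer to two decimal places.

Since Ka1 ≫ Ka2, the first ionization dominates [H+].
Ka1 = x²/(0.139 − x) = 1.5 × 10^-3
Solving the quadratic: x = (−Ka1 + √(Ka1² + 4·Ka1·C₀))/2 = 1.37 × 10^-2 M
pH = −log(1.37 × 10^-2) = 1.86

pH = 1.86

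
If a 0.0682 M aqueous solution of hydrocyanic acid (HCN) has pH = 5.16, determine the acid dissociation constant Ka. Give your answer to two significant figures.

Ka = 7.0 × 10^-10

[H+] = 10^(-5.16) = 6.92 × 10^-6 M
At equilibrium [HA] = 0.0682 − 6.92 × 10^-6 = 6.82 × 10^-2 M
Ka = [H+][A-]/[HA] = (6.92 × 10^-6)² / 6.82 × 10^-2 = 7.0 × 10^-10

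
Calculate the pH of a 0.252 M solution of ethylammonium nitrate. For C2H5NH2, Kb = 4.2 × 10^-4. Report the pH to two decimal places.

pH = 5.61

C2H5NH3+ is the conjugate acid of the weak base C2H5NH2.
Ka = Kw/Kb = 1.0×10^-14 / 4.2 × 10^-4 = 2.38 × 10^-11
Ka = x²/(0.252 − x) = 2.38 × 10^-11
Since Ka ≪ C₀, x ≈ √(Ka·C₀) = 2.45 × 10^-6 M.
pH = −log[H+] = −log(2.45 × 10^-6) = 5.61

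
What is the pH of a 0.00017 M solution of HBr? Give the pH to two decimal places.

pH = 3.77

HBr is a strong acid and dissociates completely, so [H+] = 0.00017 M.
pH = -log(0.00017) = 3.77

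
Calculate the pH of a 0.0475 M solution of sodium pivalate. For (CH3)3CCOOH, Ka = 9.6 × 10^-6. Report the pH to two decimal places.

(CH3)3CCOO- is the conjugate base of the weak acid (CH3)3CCOOH.
Kb = Kw/Ka = 1.0×10^-14 / 9.6 × 10^-6 = 1.04 × 10^-9
Let x = [OH-] at equilibrium. Kb = x²/(0.0475 − x).
Neglecting x in the denominator: x = √(1.04 × 10^-9 × 0.0475) = 7.03 × 10^-6 M
(x/C₀ = 0.015% < 5%, so the approximation holds.)
pOH = −log(7.03 × 10^-6) = 5.15; pH = 14.00 − 5.15 = 8.85

pH = 8.85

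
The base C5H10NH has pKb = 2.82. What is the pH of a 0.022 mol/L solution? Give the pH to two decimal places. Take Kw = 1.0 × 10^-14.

pH = 11.70

C5H10NH + H2O ⇌ C5H10NH2+ + OH-
Kb = 10^(−2.82) = 1.51 × 10^-3
Kb = [OH-]²/(0.022 − [OH-]) = 1.51 × 10^-3
The 5% rule fails; solving [OH-]² + Kb·[OH-] − Kb·C₀ = 0 exactly:
[OH-] = [−0.00151 + √(0.00151² + 0.000133)]/2 = 5.06 × 10^-3 M
pOH = −log(5.06 × 10^-3) = 2.30; pH = 14.00 − 2.30 = 11.70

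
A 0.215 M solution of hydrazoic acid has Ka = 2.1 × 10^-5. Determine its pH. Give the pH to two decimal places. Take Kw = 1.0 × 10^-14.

pH = 2.67

HN3 ⇌ N3- + H+
From the ICE table, Ka = [H+]²/(0.215 − [H+]) = 2.1 × 10^-5.
Since Ka ≪ C₀, [H+] ≈ √(Ka·C₀) = 2.12 × 10^-3 M.
([H+]/C₀ = 0.99% < 5%, so the approximation holds.)
pH = −log[H+] = −log(2.12 × 10^-3) = 2.67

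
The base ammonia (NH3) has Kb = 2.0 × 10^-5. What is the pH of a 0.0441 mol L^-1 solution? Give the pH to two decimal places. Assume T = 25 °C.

pH = 10.97

NH3 + H2O ⇌ NH4+ + OH-
From the ICE table, Kb = x²/(0.0441 − x) = 2.0 × 10^-5.
Neglecting x in the denominator: x = √(2.0 × 10^-5 × 0.0441) = 9.39 × 10^-4 M
pOH = 3.03, so pH = 14.00 − pOH = 10.97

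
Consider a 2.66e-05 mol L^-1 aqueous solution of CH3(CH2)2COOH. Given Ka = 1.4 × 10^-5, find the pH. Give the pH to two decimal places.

pH = 4.87

CH3(CH2)2COOH ⇌ CH3(CH2)2COO- + H+
From the ICE table, Ka = [H+]²/(2.66e-05 − [H+]) = 1.4 × 10^-5.
Here C₀/Ka ≈ 1.9, so the small-[H+] approximation fails. Use the quadratic:
[H+] = [−1.4e-05 + √(1.4e-05² + 1.49e-09)]/2 = 1.35 × 10^-5 M
pH = −log(1.35 × 10^-5) = 4.87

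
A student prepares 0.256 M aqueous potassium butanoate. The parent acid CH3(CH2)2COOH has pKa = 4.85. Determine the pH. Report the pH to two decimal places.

pH = 9.13

CH3(CH2)2COO- is the conjugate base of the weak acid CH3(CH2)2COOH.
Ka = 10^(−4.85) = 1.41 × 10^-5
Kb = Kw/Ka = 1.0×10^-14 / 1.41 × 10^-5 = 7.09 × 10^-10
Kb = [OH-]²/(0.256 − [OH-]) = 7.09 × 10^-10
Neglecting [OH-] in the denominator: [OH-] = √(7.09 × 10^-10 × 0.256) = 1.35 × 10^-5 M
Check: 0.0053% ionized — well under 5%, approximation valid.
pOH = −log(1.35 × 10^-5) = 4.87; pH = 14.00 − 4.87 = 9.13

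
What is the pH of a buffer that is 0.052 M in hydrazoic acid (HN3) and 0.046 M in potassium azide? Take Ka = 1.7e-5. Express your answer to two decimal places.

pH = 4.72

pKa = −log(1.7 × 10^-5) = 4.770
Henderson–Hasselbalch: pH = pKa + log([N3-]/[HN3]) = 4.770 + log(0.046/0.052)
pH = 4.770 + (-0.053) = 4.72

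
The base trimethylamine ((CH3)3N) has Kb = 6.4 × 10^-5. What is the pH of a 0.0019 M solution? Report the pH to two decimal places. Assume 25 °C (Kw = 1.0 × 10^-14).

(CH3)3N + H2O ⇌ (CH3)3NH+ + OH-
From the ICE table, Kb = [OH-]²/(0.0019 − [OH-]) = 6.4 × 10^-5.
The 5% rule fails; solving [OH-]² + Kb·[OH-] − Kb·C₀ = 0 exactly:
[OH-] = [−6.4e-05 + √(6.4e-05² + 4.86e-07)]/2 = 3.18 × 10^-4 M
pOH = 3.50, so pH = 14.00 − pOH = 10.50

pH = 10.50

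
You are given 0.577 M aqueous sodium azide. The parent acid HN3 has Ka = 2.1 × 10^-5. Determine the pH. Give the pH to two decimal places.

N3- is the conjugate base of the weak acid HN3.
Kb = Kw/Ka = 1.0×10^-14 / 2.1 × 10^-5 = 4.76 × 10^-10
From the ICE table, Kb = x²/(0.577 − x) = 4.76 × 10^-10.
Neglecting x in the denominator: x = √(4.76 × 10^-10 × 0.577) = 1.66 × 10^-5 M
pOH = 4.78, so pH = 14.00 − pOH = 9.22

pH = 9.22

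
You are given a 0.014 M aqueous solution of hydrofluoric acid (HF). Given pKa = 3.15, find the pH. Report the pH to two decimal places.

HF ⇌ F- + H+
Ka = 10^(−3.15) = 7.08 × 10^-4
Ka = x²/(0.014 − x) = 7.08 × 10^-4
x is not negligible relative to C₀; solve x² + 0.000708·x − 9.91e-06 = 0.
x = (−Ka + √(Ka² + 4·Ka·C₀))/2 = 2.81 × 10^-3 M
pH = −log[H+] = −log(2.81 × 10^-3) = 2.55

pH = 2.55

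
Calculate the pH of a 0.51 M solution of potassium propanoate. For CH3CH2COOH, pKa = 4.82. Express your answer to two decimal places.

pH = 9.26

CH3CH2COO- is the conjugate base of the weak acid CH3CH2COOH.
Ka = 10^(−4.82) = 1.51 × 10^-5
Kb = Kw/Ka = 1.0×10^-14 / 1.51 × 10^-5 = 6.62 × 10^-10
Let x = [OH-] at equilibrium. Kb = x²/(0.51 − x).
Neglecting x in the denominator: x = √(6.62 × 10^-10 × 0.51) = 1.84 × 10^-5 M
pOH = 4.74, so pH = 14.00 − pOH = 9.26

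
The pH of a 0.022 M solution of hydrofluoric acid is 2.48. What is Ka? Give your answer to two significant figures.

[H+] = 10^(-2.48) = 3.31 × 10^-3 M
At equilibrium [HA] = 0.022 − 3.31 × 10^-3 = 1.87 × 10^-2 M
Ka = [H+][A-]/[HA] = (3.31 × 10^-3)² / 1.87 × 10^-2 = 5.9 × 10^-4

Ka = 5.9 × 10^-4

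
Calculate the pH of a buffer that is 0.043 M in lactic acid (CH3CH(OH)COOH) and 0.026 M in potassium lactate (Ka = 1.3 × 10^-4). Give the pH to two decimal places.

pH = 3.67

pKa = −log(1.3 × 10^-4) = 3.886
Henderson–Hasselbalch: pH = pKa + log([CH3CH(OH)COO-]/[CH3CH(OH)COOH]) = 3.886 + log(0.026/0.043)
pH = 3.886 + (-0.218) = 3.67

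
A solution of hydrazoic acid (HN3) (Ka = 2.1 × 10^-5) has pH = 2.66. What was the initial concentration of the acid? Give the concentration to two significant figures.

C₀ = 2.3 × 10^-1 M

[H+] = 10^(-2.66) = 2.19 × 10^-3 M = x
Ka = x²/(C₀ − x) ⇒ C₀ = x + x²/Ka
C₀ = 2.19 × 10^-3 + (2.19 × 10^-3)²/(2.1 × 10^-5) = 2.31 × 10^-1 M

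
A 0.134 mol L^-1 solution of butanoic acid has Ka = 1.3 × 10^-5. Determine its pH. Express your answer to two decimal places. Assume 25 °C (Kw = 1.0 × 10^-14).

pH = 2.88

CH3(CH2)2COOH ⇌ CH3(CH2)2COO- + H+
Ka = [H+]²/(0.134 − [H+]) = 1.3 × 10^-5
Assume [H+] ≪ 0.134: [H+] ≈ √(1.3 × 10^-5 × 0.134) = 1.32 × 10^-3 M
([H+]/C₀ = 0.98% < 5%, so the approximation holds.)
pH = −log(1.32 × 10^-3) = 2.88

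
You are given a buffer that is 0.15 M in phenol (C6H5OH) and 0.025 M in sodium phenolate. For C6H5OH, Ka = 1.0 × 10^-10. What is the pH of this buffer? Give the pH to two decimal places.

pKa = −log(1.0 × 10^-10) = 10.000
Using pH = pKa + log([base]/[acid]) with [base]/[acid] = 0.025/0.15:
pH = 10.000 + (-0.778) = 9.22

pH = 9.22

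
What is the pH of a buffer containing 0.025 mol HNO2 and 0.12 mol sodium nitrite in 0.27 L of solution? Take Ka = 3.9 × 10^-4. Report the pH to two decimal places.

pH = 4.09

pKa = −log(3.9 × 10^-4) = 3.409
Using pH = pKa + log([base]/[acid]) with [base]/[acid] = 0.12/0.025:
pH = 3.409 + (+0.681) = 4.09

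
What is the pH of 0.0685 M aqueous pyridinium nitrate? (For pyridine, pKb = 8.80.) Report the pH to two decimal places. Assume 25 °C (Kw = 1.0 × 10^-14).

C5H5NH+ is the conjugate acid of the weak base C5H5N.
Kb = 10^(−8.80) = 1.58 × 10^-9
Ka = Kw/Kb = 1.0×10^-14 / 1.58 × 10^-9 = 6.33 × 10^-6
Ka = [H+]²/(0.0685 − [H+]) = 6.33 × 10^-6
Neglecting [H+] in the denominator: [H+] = √(6.33 × 10^-6 × 0.0685) = 6.58 × 10^-4 M
([H+]/C₀ = 0.96% < 5%, so the approximation holds.)
pH = −log(6.58 × 10^-4) = 3.18

pH = 3.18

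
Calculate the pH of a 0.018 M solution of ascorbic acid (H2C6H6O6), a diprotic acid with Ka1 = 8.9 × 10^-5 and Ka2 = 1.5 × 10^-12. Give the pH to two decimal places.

Ka1 ≫ Ka2, so treat the first dissociation as the only significant source of H+.
Ka1 = x²/(0.018 − x) = 8.9 × 10^-5
Solving the quadratic: x = (−Ka1 + √(Ka1² + 4·Ka1·C₀))/2 = 1.22 × 10^-3 M
pH = −log(1.22 × 10^-3) = 2.91

pH = 2.91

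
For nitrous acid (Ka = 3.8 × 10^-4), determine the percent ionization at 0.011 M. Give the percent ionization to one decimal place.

16.9%

HNO2 ⇌ NO2- + H+; let x = [H+] at equilibrium.
Ka = x²/(C₀ − x); solving the quadratic gives x = 1.86 × 10^-3 M.
% ionization = x/C₀ × 100% = 1.86 × 10^-3/0.011 × 100% = 16.9%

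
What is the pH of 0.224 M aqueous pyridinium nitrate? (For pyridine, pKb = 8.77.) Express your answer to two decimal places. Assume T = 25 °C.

C5H5NH+ is the conjugate acid of the weak base C5H5N.
Kb = 10^(−8.77) = 1.70 × 10^-9
Ka = Kw/Kb = 1.0×10^-14 / 1.70 × 10^-9 = 5.88 × 10^-6
Ka = [H+]²/(0.224 − [H+]) = 5.88 × 10^-6
Since Ka ≪ C₀, [H+] ≈ √(Ka·C₀) = 1.15 × 10^-3 M.
pH = −log(1.15 × 10^-3) = 2.94

pH = 2.94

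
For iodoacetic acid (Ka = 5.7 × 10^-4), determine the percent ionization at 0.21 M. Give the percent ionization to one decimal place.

5.1%

ICH2COOH ⇌ ICH2COO- + H+; let x = [H+] at equilibrium.
Ka = x²/(C₀ − x); solving the quadratic gives x = 1.07 × 10^-2 M.
% ionization = x/C₀ × 100% = 1.07 × 10^-2/0.21 × 100% = 5.1%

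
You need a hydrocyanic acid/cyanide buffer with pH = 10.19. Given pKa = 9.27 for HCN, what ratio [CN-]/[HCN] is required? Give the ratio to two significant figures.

pH = pKa + log(r) ⇒ log(r) = 10.19 − 9.27 = +0.92
r = [CN-]/[HCN] = 10^(+0.92) = 8.32

ratio = 8.3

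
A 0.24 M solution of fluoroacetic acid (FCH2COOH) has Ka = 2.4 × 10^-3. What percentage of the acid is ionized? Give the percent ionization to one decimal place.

9.5%

FCH2COOH ⇌ FCH2COO- + H+; let x = [H+] at equilibrium.
Solve x² + 0.0024x − 0.000576 = 0 → x = 2.28 × 10^-2 M
Fraction ionized = 2.28 × 10^-2 / 0.24 = 0.0950 → 9.5%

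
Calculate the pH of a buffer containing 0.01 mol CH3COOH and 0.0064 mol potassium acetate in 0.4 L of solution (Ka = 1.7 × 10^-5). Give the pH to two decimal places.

pKa = −log(1.7 × 10^-5) = 4.770
pH = pKa + log([A⁻]/[HA]) = 4.770 + log(0.0064/0.01)
pH = 4.770 + (-0.194) = 4.58

pH = 4.58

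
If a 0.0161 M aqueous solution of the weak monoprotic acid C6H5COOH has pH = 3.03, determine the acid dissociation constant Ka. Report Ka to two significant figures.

Ka = 5.7 × 10^-5

[H+] = 10^(-3.03) = 9.33 × 10^-4 M
At equilibrium [HA] = 0.0161 − 9.33 × 10^-4 = 1.52 × 10^-2 M
Ka = [H+][A-]/[HA] = (9.33 × 10^-4)² / 1.52 × 10^-2 = 5.7 × 10^-5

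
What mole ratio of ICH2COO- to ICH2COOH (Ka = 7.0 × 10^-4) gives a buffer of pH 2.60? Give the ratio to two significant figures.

ratio = 0.28

pKa = -log(7.0 × 10^-4) = 3.155
pH = pKa + log(r) ⇒ log(r) = 2.60 − 3.155 = -0.555
r = [ICH2COO-]/[ICH2COOH] = 10^(-0.555) = 0.279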